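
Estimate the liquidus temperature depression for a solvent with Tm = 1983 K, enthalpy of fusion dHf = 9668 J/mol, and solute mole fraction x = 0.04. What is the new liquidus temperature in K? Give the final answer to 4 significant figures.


dT = R*Tm^2*x / dHf
dT = 8.314 * 1983^2 * 0.04 / 9668
dT = 135.263 K
T_new = 1983 - 135.263 = 1848 K


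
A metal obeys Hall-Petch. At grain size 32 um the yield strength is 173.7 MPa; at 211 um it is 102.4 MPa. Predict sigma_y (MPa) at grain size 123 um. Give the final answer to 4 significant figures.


sigma_y = sigma0 + k / sqrt(d)
1/sqrt(d1) = 1/sqrt(3.2e-05) = 176.777;  1/sqrt(d2) = 68.8428
k = (sigma1 - sigma2) / (1/sqrt(d1) - 1/sqrt(d2)) = (173.7 - 102.4) / (176.777 - 68.8428) = 0.66059 MPa*m^0.5
sigma0 = sigma1 - k/sqrt(d1) = 173.7 - 0.66059*176.777 = 56.9231 MPa
sigma_y(d3) = 56.9231 + 0.66059 / sqrt(1.23e-04) = 116.5 MPa


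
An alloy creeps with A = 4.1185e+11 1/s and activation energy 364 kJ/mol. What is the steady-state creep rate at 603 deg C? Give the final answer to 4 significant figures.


rate = A * exp(-Q / (R*T))
T = 603 + 273.15 = 876.15 K
rate = 4.1185e+11 * exp(-364e3 / (8.314 * 876.15))
rate = 8.182e-11 1/s


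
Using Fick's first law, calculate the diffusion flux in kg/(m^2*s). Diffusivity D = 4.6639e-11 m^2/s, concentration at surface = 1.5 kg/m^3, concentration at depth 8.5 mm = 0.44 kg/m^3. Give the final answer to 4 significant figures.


J = -D * (dC/dx) = D * (C1 - C2) / dx
J = 4.6639e-11 * (1.5 - 0.44) / 8.5e-03
J = 5.816e-09 kg/(m^2*s)


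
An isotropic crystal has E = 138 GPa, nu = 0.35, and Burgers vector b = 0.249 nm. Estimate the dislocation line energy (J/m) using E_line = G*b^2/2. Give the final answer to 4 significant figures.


Step 1: G = E / (2*(1+nu))
G = 138 / (2*(1+0.35)) = 51.1111 GPa = 5.11111e+10 Pa
Step 2: E_line = G*b^2/2
b = 0.249 nm = 2.49e-10 m
E_line = 0.5 * 5.11111e+10 * (2.49e-10)^2 = 1.584e-09 J/m


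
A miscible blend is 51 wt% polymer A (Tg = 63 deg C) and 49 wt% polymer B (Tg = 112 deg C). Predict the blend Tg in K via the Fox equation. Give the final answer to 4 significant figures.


1/Tg = w1/Tg1 + w2/Tg2 (in Kelvin)
Tg1 = 336.15 K, Tg2 = 385.15 K
1/Tg = 0.51/336.15 + 0.49/385.15
Tg = 358.5 K


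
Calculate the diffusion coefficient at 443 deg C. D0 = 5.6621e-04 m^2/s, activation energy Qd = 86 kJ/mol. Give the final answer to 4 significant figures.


D = D0 * exp(-Qd / (R*T))
T = 716.15 K
D = 5.6621e-04 * exp(-86e3 / (8.314 * 716.15))
D = 3.02e-10 m^2/s


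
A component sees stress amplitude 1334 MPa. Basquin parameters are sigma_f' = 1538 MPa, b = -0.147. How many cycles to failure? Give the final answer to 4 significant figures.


sigma_a = sigma_f' * (2*Nf)^b
2*Nf = (sigma_a / sigma_f')^(1/b)
2*Nf = (1334 / 1538)^(1/-0.147)
2*Nf = 2.63276
Nf = 1.316 cycles


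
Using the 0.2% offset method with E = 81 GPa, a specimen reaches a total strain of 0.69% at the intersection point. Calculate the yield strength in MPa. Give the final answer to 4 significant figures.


Offset strain = 0.002
Elastic strain at yield = total_strain - offset = 6.9e-03 - 0.002 = 4.9e-03
sigma_y = E * elastic_strain = 81000 * 4.9e-03
sigma_y = 396.9 MPa


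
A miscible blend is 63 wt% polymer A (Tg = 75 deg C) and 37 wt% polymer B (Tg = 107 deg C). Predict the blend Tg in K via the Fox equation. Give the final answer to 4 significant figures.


1/Tg = w1/Tg1 + w2/Tg2 (in Kelvin)
Tg1 = 348.15 K, Tg2 = 380.15 K
1/Tg = 0.63/348.15 + 0.37/380.15
Tg = 359.3 K


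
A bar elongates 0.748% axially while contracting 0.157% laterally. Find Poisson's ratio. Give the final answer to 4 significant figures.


nu = -epsilon_lat / epsilon_axial
Lateral strain is contraction (negative), so using magnitudes:
nu = 0.157 / 0.748
nu = 0.2099


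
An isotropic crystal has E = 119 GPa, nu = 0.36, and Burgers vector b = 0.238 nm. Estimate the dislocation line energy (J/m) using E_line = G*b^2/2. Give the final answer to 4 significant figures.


Step 1: G = E / (2*(1+nu))
G = 119 / (2*(1+0.36)) = 43.75 GPa = 4.375e+10 Pa
Step 2: E_line = G*b^2/2
b = 0.238 nm = 2.38e-10 m
E_line = 0.5 * 4.375e+10 * (2.38e-10)^2 = 1.239e-09 J/m


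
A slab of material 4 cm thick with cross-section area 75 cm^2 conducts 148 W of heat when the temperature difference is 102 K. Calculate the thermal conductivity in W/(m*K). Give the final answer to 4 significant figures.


k = Q*L / (A*dT)
L = 0.04 m, A = 7.5e-03 m^2
k = 148 * 0.04 / (7.5e-03 * 102)
k = 7.739 W/(m*K)


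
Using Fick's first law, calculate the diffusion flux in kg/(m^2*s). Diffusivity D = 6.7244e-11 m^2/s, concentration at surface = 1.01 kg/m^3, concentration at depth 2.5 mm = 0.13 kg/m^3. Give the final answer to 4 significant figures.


J = -D * (dC/dx) = D * (C1 - C2) / dx
J = 6.7244e-11 * (1.01 - 0.13) / 2.5e-03
J = 2.367e-08 kg/(m^2*s)


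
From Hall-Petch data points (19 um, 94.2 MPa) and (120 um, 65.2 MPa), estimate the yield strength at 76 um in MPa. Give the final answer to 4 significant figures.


sigma_y = sigma0 + k / sqrt(d)
1/sqrt(d1) = 1/sqrt(1.9e-05) = 229.416;  1/sqrt(d2) = 91.2871
k = (sigma1 - sigma2) / (1/sqrt(d1) - 1/sqrt(d2)) = (94.2 - 65.2) / (229.416 - 91.2871) = 0.209949 MPa*m^0.5
sigma0 = sigma1 - k/sqrt(d1) = 94.2 - 0.209949*229.416 = 46.0343 MPa
sigma_y(d3) = 46.0343 + 0.209949 / sqrt(7.6e-05) = 70.12 MPa


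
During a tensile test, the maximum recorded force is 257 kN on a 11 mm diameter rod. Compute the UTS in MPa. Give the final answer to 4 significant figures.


A0 = pi*(d/2)^2 = pi*(11/2)^2 = 95.0332 mm^2
UTS = F_max / A0 = 257*1000 / 95.0332
UTS = 2704 MPa


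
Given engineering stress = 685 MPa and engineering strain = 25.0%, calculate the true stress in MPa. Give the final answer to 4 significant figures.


sigma_true = sigma_eng * (1 + epsilon_eng)
sigma_true = 685 * (1 + 0.25)
sigma_true = 856.3 MPa


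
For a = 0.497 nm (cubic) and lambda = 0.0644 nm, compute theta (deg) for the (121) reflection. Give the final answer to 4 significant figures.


d = a / sqrt(h^2+k^2+l^2)
d = 0.497 / sqrt(6) = 0.202899 nm
lambda = 2*d*sin(theta)  =>  sin(theta) = lambda / (2*d)
sin(theta) = 0.0644 / (2 * 0.202899) = 0.158699
theta = 9.131 deg


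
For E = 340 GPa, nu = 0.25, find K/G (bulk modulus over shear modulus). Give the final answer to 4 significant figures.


G = E / (2*(1+nu))
G = 340 / (2*(1+0.25)) = 136 GPa
K = E / (3*(1-2*nu))
K = 340 / (3*(1-2*0.25)) = 226.667 GPa
K/G = 226.667 / 136 = 1.667


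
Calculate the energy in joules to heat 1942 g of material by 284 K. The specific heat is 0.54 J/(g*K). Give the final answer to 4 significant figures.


Q = m * cp * dT
Q = 1942 * 0.54 * 284
Q = 297800 J


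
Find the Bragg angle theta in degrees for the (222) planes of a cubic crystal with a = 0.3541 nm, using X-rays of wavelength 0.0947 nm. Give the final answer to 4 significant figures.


d = a / sqrt(h^2+k^2+l^2)
d = 0.3541 / sqrt(12) = 0.10222 nm
lambda = 2*d*sin(theta)  =>  sin(theta) = lambda / (2*d)
sin(theta) = 0.0947 / (2 * 0.10222) = 0.463217
theta = 27.59 deg


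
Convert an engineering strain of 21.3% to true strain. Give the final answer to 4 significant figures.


epsilon_true = ln(1 + epsilon_eng)
epsilon_true = ln(1 + 0.213)
epsilon_true = 0.1931


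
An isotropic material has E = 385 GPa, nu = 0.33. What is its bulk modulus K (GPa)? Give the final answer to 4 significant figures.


K = E / (3*(1-2*nu))
K = 385 / (3*(1-2*0.33))
K = 377.5 GPa


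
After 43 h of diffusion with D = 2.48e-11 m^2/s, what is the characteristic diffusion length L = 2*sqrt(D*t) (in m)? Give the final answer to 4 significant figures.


t = 43 hr = 154800 s
Diffusion length = 2*sqrt(D*t)
= 2*sqrt(2.48e-11 * 154800)
= 3.919e-03 m


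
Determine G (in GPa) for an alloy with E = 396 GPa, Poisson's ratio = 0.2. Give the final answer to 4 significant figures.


G = E / (2*(1+nu))
G = 396 / (2*(1+0.2))
G = 165 GPa


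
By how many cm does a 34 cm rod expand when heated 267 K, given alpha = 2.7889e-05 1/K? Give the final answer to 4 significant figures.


dL = L0 * alpha * dT
dL = 34 * 2.7889e-05 * 267
dL = 0.2532 cm


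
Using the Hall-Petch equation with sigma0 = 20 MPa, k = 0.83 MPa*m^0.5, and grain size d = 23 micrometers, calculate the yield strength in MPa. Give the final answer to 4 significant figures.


sigma_y = sigma0 + k / sqrt(d)
d = 23 um = 2.3e-05 m
sigma_y = 20 + 0.83 / sqrt(2.3e-05)
sigma_y = 193.1 MPa


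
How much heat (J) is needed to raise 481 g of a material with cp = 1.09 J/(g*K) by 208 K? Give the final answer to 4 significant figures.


Q = m * cp * dT
Q = 481 * 1.09 * 208
Q = 109100 J


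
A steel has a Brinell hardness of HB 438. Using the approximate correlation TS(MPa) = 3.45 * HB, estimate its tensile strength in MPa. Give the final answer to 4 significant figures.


TS (MPa) = 3.45 * HB
TS = 3.45 * 438
TS = 1511 MPa


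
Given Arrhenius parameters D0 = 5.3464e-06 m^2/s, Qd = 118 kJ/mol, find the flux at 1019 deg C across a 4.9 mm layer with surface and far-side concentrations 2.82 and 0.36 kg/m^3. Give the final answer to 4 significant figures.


Step 1: D = D0 * exp(-Qd/(R*T))
T = 1019 + 273.15 = 1292.15 K
D = 5.3464e-06 * exp(-118e3 / (8.314 * 1292.15)) = 9.07375e-11 m^2/s
Step 2: J = D * (C1 - C2) / dx
J = 9.07375e-11 * (2.82 - 0.36) / 4.9e-03
J = 4.555e-08 kg/(m^2*s)


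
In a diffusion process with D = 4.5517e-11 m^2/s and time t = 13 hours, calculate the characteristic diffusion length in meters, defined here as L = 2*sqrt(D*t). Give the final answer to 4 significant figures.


t = 13 hr = 46800 s
Diffusion length = 2*sqrt(D*t)
= 2*sqrt(4.5517e-11 * 46800)
= 2.919e-03 m


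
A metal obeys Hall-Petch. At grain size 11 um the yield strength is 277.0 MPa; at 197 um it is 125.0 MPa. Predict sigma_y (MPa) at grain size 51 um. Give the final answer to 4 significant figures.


sigma_y = sigma0 + k / sqrt(d)
1/sqrt(d1) = 1/sqrt(1.1e-05) = 301.511;  1/sqrt(d2) = 71.247
k = (sigma1 - sigma2) / (1/sqrt(d1) - 1/sqrt(d2)) = (277.0 - 125.0) / (301.511 - 71.247) = 0.660111 MPa*m^0.5
sigma0 = sigma1 - k/sqrt(d1) = 277.0 - 0.660111*301.511 = 77.969 MPa
sigma_y(d3) = 77.969 + 0.660111 / sqrt(5.1e-05) = 170.4 MPa


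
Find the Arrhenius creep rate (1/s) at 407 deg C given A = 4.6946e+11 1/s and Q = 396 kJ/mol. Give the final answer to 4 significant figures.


rate = A * exp(-Q / (R*T))
T = 407 + 273.15 = 680.15 K
rate = 4.6946e+11 * exp(-396e3 / (8.314 * 680.15))
rate = 1.812e-19 1/s


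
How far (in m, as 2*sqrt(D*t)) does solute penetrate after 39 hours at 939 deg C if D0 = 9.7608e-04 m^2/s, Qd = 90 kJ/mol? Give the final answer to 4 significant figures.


Step 1: D = D0 * exp(-Qd/(R*T))
T = 1212.15 K
D = 9.7608e-04 * exp(-90e3 / (8.314 * 1212.15)) = 1.29127e-07 m^2/s
Step 2: L = 2*sqrt(D*t)
t = 39 h = 140400 s
L = 2*sqrt(1.29127e-07 * 140400) = 0.2693 m


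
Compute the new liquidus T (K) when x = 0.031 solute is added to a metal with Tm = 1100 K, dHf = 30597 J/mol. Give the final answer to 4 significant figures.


dT = R*Tm^2*x / dHf
dT = 8.314 * 1100^2 * 0.031 / 30597
dT = 10.1924 K
T_new = 1100 - 10.1924 = 1090 K


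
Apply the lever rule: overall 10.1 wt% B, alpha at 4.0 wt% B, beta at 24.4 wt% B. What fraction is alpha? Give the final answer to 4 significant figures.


f_alpha = (C_beta - C0) / (C_beta - C_alpha)
f_alpha = (24.4 - 10.1) / (24.4 - 4.0)
f_alpha = 0.701


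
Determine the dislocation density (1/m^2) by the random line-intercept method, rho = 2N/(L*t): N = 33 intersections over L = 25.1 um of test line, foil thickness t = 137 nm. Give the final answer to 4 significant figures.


rho = 2N / (L * t)
L = 25.1 um = 2.51e-05 m, t = 137 nm = 1.37e-07 m
rho = 2 * 33 / (2.51e-05 * 1.37e-07)
rho = 1.919e+13 1/m^2


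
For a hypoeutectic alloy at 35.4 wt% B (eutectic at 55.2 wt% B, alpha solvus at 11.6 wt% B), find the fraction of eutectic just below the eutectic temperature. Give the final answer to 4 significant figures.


f_primary = (C_e - C0) / (C_e - C_alpha_max)
f_primary = (55.2 - 35.4) / (55.2 - 11.6)
f_primary = 0.454128
f_eutectic = 1 - 0.454128 = 0.5459


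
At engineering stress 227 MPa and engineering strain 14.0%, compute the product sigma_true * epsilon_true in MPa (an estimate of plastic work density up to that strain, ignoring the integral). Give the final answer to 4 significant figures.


sigma_true = sigma_eng * (1 + epsilon_eng)
sigma_true = 227 * (1 + 0.14) = 258.78 MPa
epsilon_true = ln(1 + epsilon_eng)
epsilon_true = ln(1 + 0.14) = 0.131028
sigma_true * epsilon_true = 258.78 * 0.131028 = 33.91 MPa


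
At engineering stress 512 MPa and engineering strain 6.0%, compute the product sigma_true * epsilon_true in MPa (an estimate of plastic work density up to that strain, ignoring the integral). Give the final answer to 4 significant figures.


sigma_true = sigma_eng * (1 + epsilon_eng)
sigma_true = 512 * (1 + 0.06) = 542.72 MPa
epsilon_true = ln(1 + epsilon_eng)
epsilon_true = ln(1 + 0.06) = 0.0582689
sigma_true * epsilon_true = 542.72 * 0.0582689 = 31.62 MPa


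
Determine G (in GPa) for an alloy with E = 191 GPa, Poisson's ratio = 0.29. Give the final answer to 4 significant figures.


G = E / (2*(1+nu))
G = 191 / (2*(1+0.29))
G = 74.03 GPa


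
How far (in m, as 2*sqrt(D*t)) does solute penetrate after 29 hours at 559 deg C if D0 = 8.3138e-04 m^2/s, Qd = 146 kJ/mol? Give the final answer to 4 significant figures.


Step 1: D = D0 * exp(-Qd/(R*T))
T = 832.15 K
D = 8.3138e-04 * exp(-146e3 / (8.314 * 832.15)) = 5.68782e-13 m^2/s
Step 2: L = 2*sqrt(D*t)
t = 29 h = 104400 s
L = 2*sqrt(5.68782e-13 * 104400) = 4.874e-04 m


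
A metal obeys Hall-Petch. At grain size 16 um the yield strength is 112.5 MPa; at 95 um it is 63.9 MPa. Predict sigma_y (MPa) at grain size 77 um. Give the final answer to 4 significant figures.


sigma_y = sigma0 + k / sqrt(d)
1/sqrt(d1) = 1/sqrt(1.6e-05) = 250;  1/sqrt(d2) = 102.598
k = (sigma1 - sigma2) / (1/sqrt(d1) - 1/sqrt(d2)) = (112.5 - 63.9) / (250 - 102.598) = 0.32971 MPa*m^0.5
sigma0 = sigma1 - k/sqrt(d1) = 112.5 - 0.32971*250 = 30.0724 MPa
sigma_y(d3) = 30.0724 + 0.32971 / sqrt(7.7e-05) = 67.65 MPa


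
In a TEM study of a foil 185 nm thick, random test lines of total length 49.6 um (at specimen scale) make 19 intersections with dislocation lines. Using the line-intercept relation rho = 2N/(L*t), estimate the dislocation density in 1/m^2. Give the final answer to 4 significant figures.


rho = 2N / (L * t)
L = 49.6 um = 4.96e-05 m, t = 185 nm = 1.85e-07 m
rho = 2 * 19 / (4.96e-05 * 1.85e-07)
rho = 4.141e+12 1/m^2


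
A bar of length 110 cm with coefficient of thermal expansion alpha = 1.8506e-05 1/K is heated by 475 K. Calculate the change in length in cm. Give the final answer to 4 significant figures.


dL = L0 * alpha * dT
dL = 110 * 1.8506e-05 * 475
dL = 0.9669 cm


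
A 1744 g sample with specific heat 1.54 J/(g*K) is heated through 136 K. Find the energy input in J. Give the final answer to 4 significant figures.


Q = m * cp * dT
Q = 1744 * 1.54 * 136
Q = 365300 J


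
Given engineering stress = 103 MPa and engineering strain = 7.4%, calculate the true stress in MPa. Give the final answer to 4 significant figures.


sigma_true = sigma_eng * (1 + epsilon_eng)
sigma_true = 103 * (1 + 0.074)
sigma_true = 110.6 MPa


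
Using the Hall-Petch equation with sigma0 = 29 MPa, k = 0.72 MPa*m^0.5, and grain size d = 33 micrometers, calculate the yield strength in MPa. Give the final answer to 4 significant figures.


sigma_y = sigma0 + k / sqrt(d)
d = 33 um = 3.3e-05 m
sigma_y = 29 + 0.72 / sqrt(3.3e-05)
sigma_y = 154.3 MPa


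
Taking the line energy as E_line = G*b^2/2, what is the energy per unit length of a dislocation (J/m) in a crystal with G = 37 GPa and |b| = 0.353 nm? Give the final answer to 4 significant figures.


E = G*b^2/2
b = 0.353 nm = 3.53e-10 m
G = 37 GPa = 3.7e+10 Pa
E = 0.5 * 3.7e+10 * (3.53e-10)^2
E = 2.305e-09 J/m


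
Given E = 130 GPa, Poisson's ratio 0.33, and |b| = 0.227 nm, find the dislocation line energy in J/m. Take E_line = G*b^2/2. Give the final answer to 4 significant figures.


Step 1: G = E / (2*(1+nu))
G = 130 / (2*(1+0.33)) = 48.8722 GPa = 4.88722e+10 Pa
Step 2: E_line = G*b^2/2
b = 0.227 nm = 2.27e-10 m
E_line = 0.5 * 4.88722e+10 * (2.27e-10)^2 = 1.259e-09 J/m


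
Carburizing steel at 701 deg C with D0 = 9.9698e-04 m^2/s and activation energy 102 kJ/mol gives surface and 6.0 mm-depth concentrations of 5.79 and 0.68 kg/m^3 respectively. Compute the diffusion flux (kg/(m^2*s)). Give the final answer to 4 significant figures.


Step 1: D = D0 * exp(-Qd/(R*T))
T = 701 + 273.15 = 974.15 K
D = 9.9698e-04 * exp(-102e3 / (8.314 * 974.15)) = 3.382e-09 m^2/s
Step 2: J = D * (C1 - C2) / dx
J = 3.382e-09 * (5.79 - 0.68) / 6e-03
J = 2.88e-06 kg/(m^2*s)


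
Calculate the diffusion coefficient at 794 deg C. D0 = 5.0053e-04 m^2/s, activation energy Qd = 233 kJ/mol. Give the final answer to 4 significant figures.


D = D0 * exp(-Qd / (R*T))
T = 1067.15 K
D = 5.0053e-04 * exp(-233e3 / (8.314 * 1067.15))
D = 1.969e-15 m^2/s


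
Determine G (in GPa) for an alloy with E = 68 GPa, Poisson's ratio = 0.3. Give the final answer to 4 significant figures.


G = E / (2*(1+nu))
G = 68 / (2*(1+0.3))
G = 26.15 GPa


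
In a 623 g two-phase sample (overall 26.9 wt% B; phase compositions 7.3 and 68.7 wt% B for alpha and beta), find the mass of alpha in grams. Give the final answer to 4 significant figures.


f_alpha = (C_beta - C0) / (C_beta - C_alpha)
f_alpha = (68.7 - 26.9) / (68.7 - 7.3) = 0.680782
m_alpha = f_alpha * m_total = 0.680782 * 623 = 424.1 g


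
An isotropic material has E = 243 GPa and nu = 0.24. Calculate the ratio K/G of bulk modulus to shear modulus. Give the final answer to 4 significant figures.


G = E / (2*(1+nu))
G = 243 / (2*(1+0.24)) = 97.9839 GPa
K = E / (3*(1-2*nu))
K = 243 / (3*(1-2*0.24)) = 155.769 GPa
K/G = 155.769 / 97.9839 = 1.59


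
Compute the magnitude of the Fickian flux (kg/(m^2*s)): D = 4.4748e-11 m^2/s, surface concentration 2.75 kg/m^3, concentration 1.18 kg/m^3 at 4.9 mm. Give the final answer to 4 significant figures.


J = -D * (dC/dx) = D * (C1 - C2) / dx
J = 4.4748e-11 * (2.75 - 1.18) / 4.9e-03
J = 1.434e-08 kg/(m^2*s)


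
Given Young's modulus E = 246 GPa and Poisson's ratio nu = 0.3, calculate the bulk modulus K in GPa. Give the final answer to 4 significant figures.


K = E / (3*(1-2*nu))
K = 246 / (3*(1-2*0.3))
K = 205 GPa


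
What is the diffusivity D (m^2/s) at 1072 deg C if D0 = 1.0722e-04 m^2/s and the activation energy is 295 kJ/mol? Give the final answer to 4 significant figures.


D = D0 * exp(-Qd / (R*T))
T = 1345.15 K
D = 1.0722e-04 * exp(-295e3 / (8.314 * 1345.15))
D = 3.754e-16 m^2/s


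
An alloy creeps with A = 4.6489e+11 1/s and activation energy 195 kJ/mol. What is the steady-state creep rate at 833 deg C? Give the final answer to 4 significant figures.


rate = A * exp(-Q / (R*T))
T = 833 + 273.15 = 1106.15 K
rate = 4.6489e+11 * exp(-195e3 / (8.314 * 1106.15))
rate = 287.6 1/s


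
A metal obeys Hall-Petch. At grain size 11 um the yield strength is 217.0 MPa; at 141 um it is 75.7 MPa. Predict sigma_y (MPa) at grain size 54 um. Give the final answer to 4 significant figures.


sigma_y = sigma0 + k / sqrt(d)
1/sqrt(d1) = 1/sqrt(1.1e-05) = 301.511;  1/sqrt(d2) = 84.2152
k = (sigma1 - sigma2) / (1/sqrt(d1) - 1/sqrt(d2)) = (217.0 - 75.7) / (301.511 - 84.2152) = 0.650265 MPa*m^0.5
sigma0 = sigma1 - k/sqrt(d1) = 217.0 - 0.650265*301.511 = 20.9378 MPa
sigma_y(d3) = 20.9378 + 0.650265 / sqrt(5.4e-05) = 109.4 MPa


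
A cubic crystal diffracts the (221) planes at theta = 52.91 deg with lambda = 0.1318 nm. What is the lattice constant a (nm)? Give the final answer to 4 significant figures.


d = lambda / (2*sin(theta))
d = 0.1318 / (2*sin(52.91 deg))
d = 0.0826136 nm
a = d * sqrt(h^2+k^2+l^2) = 0.0826136 * sqrt(9)
a = 0.2478 nm


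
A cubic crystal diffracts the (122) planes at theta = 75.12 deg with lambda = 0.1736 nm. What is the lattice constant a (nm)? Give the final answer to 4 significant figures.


d = lambda / (2*sin(theta))
d = 0.1736 / (2*sin(75.12 deg))
d = 0.0898118 nm
a = d * sqrt(h^2+k^2+l^2) = 0.0898118 * sqrt(9)
a = 0.2694 nm


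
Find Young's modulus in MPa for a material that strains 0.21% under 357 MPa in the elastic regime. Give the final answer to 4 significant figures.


E = sigma / epsilon
epsilon = 0.21% = 2.1e-03
E = 357 / 2.1e-03
E = 170000 MPa


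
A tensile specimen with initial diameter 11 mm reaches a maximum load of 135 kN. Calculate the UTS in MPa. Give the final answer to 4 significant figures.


A0 = pi*(d/2)^2 = pi*(11/2)^2 = 95.0332 mm^2
UTS = F_max / A0 = 135*1000 / 95.0332
UTS = 1421 MPa


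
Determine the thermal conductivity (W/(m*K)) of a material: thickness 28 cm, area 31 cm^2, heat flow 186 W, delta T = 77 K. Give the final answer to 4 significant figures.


k = Q*L / (A*dT)
L = 0.28 m, A = 3.1e-03 m^2
k = 186 * 0.28 / (3.1e-03 * 77)
k = 218.2 W/(m*K)


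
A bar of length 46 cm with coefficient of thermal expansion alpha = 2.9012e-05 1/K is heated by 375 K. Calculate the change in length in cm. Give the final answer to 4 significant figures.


dL = L0 * alpha * dT
dL = 46 * 2.9012e-05 * 375
dL = 0.5005 cm


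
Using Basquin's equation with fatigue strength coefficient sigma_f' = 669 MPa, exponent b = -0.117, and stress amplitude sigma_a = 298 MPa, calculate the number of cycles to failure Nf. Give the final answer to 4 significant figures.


sigma_a = sigma_f' * (2*Nf)^b
2*Nf = (sigma_a / sigma_f')^(1/b)
2*Nf = (298 / 669)^(1/-0.117)
2*Nf = 1004.14
Nf = 502.1 cycles


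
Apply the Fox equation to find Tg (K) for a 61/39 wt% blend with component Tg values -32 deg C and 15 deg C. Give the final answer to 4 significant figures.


1/Tg = w1/Tg1 + w2/Tg2 (in Kelvin)
Tg1 = 241.15 K, Tg2 = 288.15 K
1/Tg = 0.61/241.15 + 0.39/288.15
Tg = 257.5 K


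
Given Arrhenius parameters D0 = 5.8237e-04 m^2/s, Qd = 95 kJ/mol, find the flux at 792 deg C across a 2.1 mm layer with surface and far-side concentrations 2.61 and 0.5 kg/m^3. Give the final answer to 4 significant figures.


Step 1: D = D0 * exp(-Qd/(R*T))
T = 792 + 273.15 = 1065.15 K
D = 5.8237e-04 * exp(-95e3 / (8.314 * 1065.15)) = 1.2772e-08 m^2/s
Step 2: J = D * (C1 - C2) / dx
J = 1.2772e-08 * (2.61 - 0.5) / 2.1e-03
J = 1.283e-05 kg/(m^2*s)


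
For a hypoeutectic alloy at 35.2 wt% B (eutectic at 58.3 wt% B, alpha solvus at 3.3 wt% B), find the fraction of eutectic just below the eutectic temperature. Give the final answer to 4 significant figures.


f_primary = (C_e - C0) / (C_e - C_alpha_max)
f_primary = (58.3 - 35.2) / (58.3 - 3.3)
f_primary = 0.42
f_eutectic = 1 - 0.42 = 0.58


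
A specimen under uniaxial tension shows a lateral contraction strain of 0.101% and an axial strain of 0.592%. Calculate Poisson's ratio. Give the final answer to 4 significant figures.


nu = -epsilon_lat / epsilon_axial
Lateral strain is contraction (negative), so using magnitudes:
nu = 0.101 / 0.592
nu = 0.1706


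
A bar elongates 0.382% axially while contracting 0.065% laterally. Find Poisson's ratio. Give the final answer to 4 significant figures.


nu = -epsilon_lat / epsilon_axial
Lateral strain is contraction (negative), so using magnitudes:
nu = 0.065 / 0.382
nu = 0.1702


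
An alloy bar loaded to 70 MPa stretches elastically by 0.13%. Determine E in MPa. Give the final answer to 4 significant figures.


E = sigma / epsilon
epsilon = 0.13% = 1.3e-03
E = 70 / 1.3e-03
E = 53850 MPa


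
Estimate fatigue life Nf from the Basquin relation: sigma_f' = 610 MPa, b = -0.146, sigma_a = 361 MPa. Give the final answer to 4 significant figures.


sigma_a = sigma_f' * (2*Nf)^b
2*Nf = (sigma_a / sigma_f')^(1/b)
2*Nf = (361 / 610)^(1/-0.146)
2*Nf = 36.3437
Nf = 18.17 cycles


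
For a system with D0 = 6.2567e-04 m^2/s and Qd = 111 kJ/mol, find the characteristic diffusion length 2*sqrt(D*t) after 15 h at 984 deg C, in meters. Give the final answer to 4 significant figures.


Step 1: D = D0 * exp(-Qd/(R*T))
T = 1257.15 K
D = 6.2567e-04 * exp(-111e3 / (8.314 * 1257.15)) = 1.528e-08 m^2/s
Step 2: L = 2*sqrt(D*t)
t = 15 h = 54000 s
L = 2*sqrt(1.528e-08 * 54000) = 0.05745 m


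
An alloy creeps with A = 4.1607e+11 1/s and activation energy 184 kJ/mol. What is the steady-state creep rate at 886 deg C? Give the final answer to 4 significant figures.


rate = A * exp(-Q / (R*T))
T = 886 + 273.15 = 1159.15 K
rate = 4.1607e+11 * exp(-184e3 / (8.314 * 1159.15))
rate = 2125 1/s


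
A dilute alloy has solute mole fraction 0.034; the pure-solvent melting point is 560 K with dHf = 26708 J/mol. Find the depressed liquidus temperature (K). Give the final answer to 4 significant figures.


dT = R*Tm^2*x / dHf
dT = 8.314 * 560^2 * 0.034 / 26708
dT = 3.31913 K
T_new = 560 - 3.31913 = 556.7 K


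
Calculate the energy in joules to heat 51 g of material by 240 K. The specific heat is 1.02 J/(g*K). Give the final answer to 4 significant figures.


Q = m * cp * dT
Q = 51 * 1.02 * 240
Q = 12480 J


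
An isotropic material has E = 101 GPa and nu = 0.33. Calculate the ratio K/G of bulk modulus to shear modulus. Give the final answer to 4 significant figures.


G = E / (2*(1+nu))
G = 101 / (2*(1+0.33)) = 37.9699 GPa
K = E / (3*(1-2*nu))
K = 101 / (3*(1-2*0.33)) = 99.0196 GPa
K/G = 99.0196 / 37.9699 = 2.608


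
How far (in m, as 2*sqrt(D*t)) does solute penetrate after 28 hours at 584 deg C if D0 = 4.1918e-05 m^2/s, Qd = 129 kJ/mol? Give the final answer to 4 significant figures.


Step 1: D = D0 * exp(-Qd/(R*T))
T = 857.15 K
D = 4.1918e-05 * exp(-129e3 / (8.314 * 857.15)) = 5.76592e-13 m^2/s
Step 2: L = 2*sqrt(D*t)
t = 28 h = 100800 s
L = 2*sqrt(5.76592e-13 * 100800) = 4.822e-04 m


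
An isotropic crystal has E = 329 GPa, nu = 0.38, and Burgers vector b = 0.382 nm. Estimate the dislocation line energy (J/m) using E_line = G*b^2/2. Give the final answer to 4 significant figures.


Step 1: G = E / (2*(1+nu))
G = 329 / (2*(1+0.38)) = 119.203 GPa = 1.19203e+11 Pa
Step 2: E_line = G*b^2/2
b = 0.382 nm = 3.82e-10 m
E_line = 0.5 * 1.19203e+11 * (3.82e-10)^2 = 8.697e-09 J/m


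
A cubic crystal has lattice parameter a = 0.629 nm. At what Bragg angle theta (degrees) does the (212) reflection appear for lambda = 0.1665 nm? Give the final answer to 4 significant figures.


d = a / sqrt(h^2+k^2+l^2)
d = 0.629 / sqrt(9) = 0.209667 nm
lambda = 2*d*sin(theta)  =>  sin(theta) = lambda / (2*d)
sin(theta) = 0.1665 / (2 * 0.209667) = 0.397059
theta = 23.39 deg


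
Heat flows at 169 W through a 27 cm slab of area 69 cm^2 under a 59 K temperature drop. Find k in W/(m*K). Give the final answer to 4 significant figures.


k = Q*L / (A*dT)
L = 0.27 m, A = 6.9e-03 m^2
k = 169 * 0.27 / (6.9e-03 * 59)
k = 112.1 W/(m*K)


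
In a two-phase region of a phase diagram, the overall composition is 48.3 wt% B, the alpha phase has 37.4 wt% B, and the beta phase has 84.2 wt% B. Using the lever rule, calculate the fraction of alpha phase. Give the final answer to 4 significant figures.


f_alpha = (C_beta - C0) / (C_beta - C_alpha)
f_alpha = (84.2 - 48.3) / (84.2 - 37.4)
f_alpha = 0.7671


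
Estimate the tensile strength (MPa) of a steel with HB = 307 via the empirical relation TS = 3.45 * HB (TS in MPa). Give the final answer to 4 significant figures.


TS (MPa) = 3.45 * HB
TS = 3.45 * 307
TS = 1059 MPa


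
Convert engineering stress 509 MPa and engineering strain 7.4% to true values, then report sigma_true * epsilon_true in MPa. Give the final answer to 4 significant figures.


sigma_true = sigma_eng * (1 + epsilon_eng)
sigma_true = 509 * (1 + 0.074) = 546.666 MPa
epsilon_true = ln(1 + epsilon_eng)
epsilon_true = ln(1 + 0.074) = 0.07139
sigma_true * epsilon_true = 546.666 * 0.07139 = 39.03 MPa


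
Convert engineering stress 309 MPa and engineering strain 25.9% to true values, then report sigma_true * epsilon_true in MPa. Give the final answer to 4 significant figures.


sigma_true = sigma_eng * (1 + epsilon_eng)
sigma_true = 309 * (1 + 0.259) = 389.031 MPa
epsilon_true = ln(1 + epsilon_eng)
epsilon_true = ln(1 + 0.259) = 0.230318
sigma_true * epsilon_true = 389.031 * 0.230318 = 89.6 MPa


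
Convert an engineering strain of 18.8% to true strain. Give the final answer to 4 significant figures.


epsilon_true = ln(1 + epsilon_eng)
epsilon_true = ln(1 + 0.188)
epsilon_true = 0.1723


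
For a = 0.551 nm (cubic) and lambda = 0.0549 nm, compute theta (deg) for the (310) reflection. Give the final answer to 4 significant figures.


d = a / sqrt(h^2+k^2+l^2)
d = 0.551 / sqrt(10) = 0.174241 nm
lambda = 2*d*sin(theta)  =>  sin(theta) = lambda / (2*d)
sin(theta) = 0.0549 / (2 * 0.174241) = 0.15754
theta = 9.064 deg


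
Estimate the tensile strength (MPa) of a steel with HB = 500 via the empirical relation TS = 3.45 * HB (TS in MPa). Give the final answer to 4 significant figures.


TS (MPa) = 3.45 * HB
TS = 3.45 * 500
TS = 1725 MPa


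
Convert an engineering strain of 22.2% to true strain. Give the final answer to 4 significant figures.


epsilon_true = ln(1 + epsilon_eng)
epsilon_true = ln(1 + 0.222)
epsilon_true = 0.2005


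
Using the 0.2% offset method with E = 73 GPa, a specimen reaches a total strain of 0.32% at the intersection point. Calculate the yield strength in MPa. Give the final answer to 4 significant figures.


Offset strain = 0.002
Elastic strain at yield = total_strain - offset = 3.2e-03 - 0.002 = 1.2e-03
sigma_y = E * elastic_strain = 73000 * 1.2e-03
sigma_y = 87.6 MPa


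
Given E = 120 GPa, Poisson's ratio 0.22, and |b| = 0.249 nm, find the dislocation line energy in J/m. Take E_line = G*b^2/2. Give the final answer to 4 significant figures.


Step 1: G = E / (2*(1+nu))
G = 120 / (2*(1+0.22)) = 49.1803 GPa = 4.91803e+10 Pa
Step 2: E_line = G*b^2/2
b = 0.249 nm = 2.49e-10 m
E_line = 0.5 * 4.91803e+10 * (2.49e-10)^2 = 1.525e-09 J/m


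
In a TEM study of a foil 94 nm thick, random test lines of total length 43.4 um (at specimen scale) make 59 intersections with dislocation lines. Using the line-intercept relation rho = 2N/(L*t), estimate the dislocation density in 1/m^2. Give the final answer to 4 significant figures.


rho = 2N / (L * t)
L = 43.4 um = 4.34e-05 m, t = 94 nm = 9.4e-08 m
rho = 2 * 59 / (4.34e-05 * 9.4e-08)
rho = 2.892e+13 1/m^2


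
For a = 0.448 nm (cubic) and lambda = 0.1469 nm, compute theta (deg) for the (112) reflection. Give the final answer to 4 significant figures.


d = a / sqrt(h^2+k^2+l^2)
d = 0.448 / sqrt(6) = 0.182895 nm
lambda = 2*d*sin(theta)  =>  sin(theta) = lambda / (2*d)
sin(theta) = 0.1469 / (2 * 0.182895) = 0.401596
theta = 23.68 deg


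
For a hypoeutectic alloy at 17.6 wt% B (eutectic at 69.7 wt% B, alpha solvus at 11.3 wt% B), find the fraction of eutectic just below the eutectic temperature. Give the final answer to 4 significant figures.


f_primary = (C_e - C0) / (C_e - C_alpha_max)
f_primary = (69.7 - 17.6) / (69.7 - 11.3)
f_primary = 0.892123
f_eutectic = 1 - 0.892123 = 0.1079


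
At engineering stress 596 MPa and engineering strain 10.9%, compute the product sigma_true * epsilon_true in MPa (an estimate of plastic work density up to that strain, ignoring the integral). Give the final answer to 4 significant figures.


sigma_true = sigma_eng * (1 + epsilon_eng)
sigma_true = 596 * (1 + 0.109) = 660.964 MPa
epsilon_true = ln(1 + epsilon_eng)
epsilon_true = ln(1 + 0.109) = 0.103459
sigma_true * epsilon_true = 660.964 * 0.103459 = 68.38 MPa


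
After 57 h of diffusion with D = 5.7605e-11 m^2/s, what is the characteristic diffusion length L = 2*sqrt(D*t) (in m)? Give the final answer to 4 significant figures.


t = 57 hr = 205200 s
Diffusion length = 2*sqrt(D*t)
= 2*sqrt(5.7605e-11 * 205200)
= 6.876e-03 m


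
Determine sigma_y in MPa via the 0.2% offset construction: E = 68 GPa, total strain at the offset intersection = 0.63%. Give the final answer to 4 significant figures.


Offset strain = 0.002
Elastic strain at yield = total_strain - offset = 6.3e-03 - 0.002 = 4.3e-03
sigma_y = E * elastic_strain = 68000 * 4.3e-03
sigma_y = 292.4 MPa


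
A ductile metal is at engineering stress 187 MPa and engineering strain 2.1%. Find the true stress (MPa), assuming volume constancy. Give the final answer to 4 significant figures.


sigma_true = sigma_eng * (1 + epsilon_eng)
sigma_true = 187 * (1 + 0.021)
sigma_true = 190.9 MPa


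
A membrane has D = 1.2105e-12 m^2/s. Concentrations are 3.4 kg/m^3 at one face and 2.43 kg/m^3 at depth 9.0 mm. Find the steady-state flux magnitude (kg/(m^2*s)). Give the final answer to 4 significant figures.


J = -D * (dC/dx) = D * (C1 - C2) / dx
J = 1.2105e-12 * (3.4 - 2.43) / 9e-03
J = 1.305e-10 kg/(m^2*s)


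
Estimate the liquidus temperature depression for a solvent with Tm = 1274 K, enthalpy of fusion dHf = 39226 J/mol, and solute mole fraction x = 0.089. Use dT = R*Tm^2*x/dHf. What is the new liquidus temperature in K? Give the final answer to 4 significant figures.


dT = R*Tm^2*x / dHf
dT = 8.314 * 1274^2 * 0.089 / 39226
dT = 30.6172 K
T_new = 1274 - 30.6172 = 1243 K


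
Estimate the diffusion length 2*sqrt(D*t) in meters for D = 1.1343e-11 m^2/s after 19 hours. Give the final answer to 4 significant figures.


t = 19 hr = 68400 s
Diffusion length = 2*sqrt(D*t)
= 2*sqrt(1.1343e-11 * 68400)
= 1.762e-03 m


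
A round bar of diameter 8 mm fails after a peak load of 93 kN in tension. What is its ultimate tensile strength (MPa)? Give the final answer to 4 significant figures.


A0 = pi*(d/2)^2 = pi*(8/2)^2 = 50.2655 mm^2
UTS = F_max / A0 = 93*1000 / 50.2655
UTS = 1850 MPa


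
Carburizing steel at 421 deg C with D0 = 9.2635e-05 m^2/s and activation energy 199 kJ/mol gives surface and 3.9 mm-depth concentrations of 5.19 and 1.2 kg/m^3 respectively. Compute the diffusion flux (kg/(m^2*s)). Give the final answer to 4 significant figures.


Step 1: D = D0 * exp(-Qd/(R*T))
T = 421 + 273.15 = 694.15 K
D = 9.2635e-05 * exp(-199e3 / (8.314 * 694.15)) = 9.80678e-20 m^2/s
Step 2: J = D * (C1 - C2) / dx
J = 9.80678e-20 * (5.19 - 1.2) / 3.9e-03
J = 1.003e-16 kg/(m^2*s)


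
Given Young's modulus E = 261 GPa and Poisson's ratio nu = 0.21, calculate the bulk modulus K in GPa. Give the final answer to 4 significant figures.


K = E / (3*(1-2*nu))
K = 261 / (3*(1-2*0.21))
K = 150 GPa


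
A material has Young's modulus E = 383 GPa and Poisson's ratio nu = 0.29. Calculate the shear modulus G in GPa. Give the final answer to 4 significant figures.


G = E / (2*(1+nu))
G = 383 / (2*(1+0.29))
G = 148.4 GPa


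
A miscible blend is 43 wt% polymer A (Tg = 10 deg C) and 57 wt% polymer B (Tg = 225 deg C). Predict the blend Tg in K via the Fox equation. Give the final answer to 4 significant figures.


1/Tg = w1/Tg1 + w2/Tg2 (in Kelvin)
Tg1 = 283.15 K, Tg2 = 498.15 K
1/Tg = 0.43/283.15 + 0.57/498.15
Tg = 375.5 K


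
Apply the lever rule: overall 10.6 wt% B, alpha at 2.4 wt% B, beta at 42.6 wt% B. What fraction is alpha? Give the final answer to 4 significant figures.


f_alpha = (C_beta - C0) / (C_beta - C_alpha)
f_alpha = (42.6 - 10.6) / (42.6 - 2.4)
f_alpha = 0.796


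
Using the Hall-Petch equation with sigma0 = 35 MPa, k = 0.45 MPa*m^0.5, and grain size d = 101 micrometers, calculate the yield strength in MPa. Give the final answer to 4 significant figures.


sigma_y = sigma0 + k / sqrt(d)
d = 101 um = 1.01e-04 m
sigma_y = 35 + 0.45 / sqrt(1.01e-04)
sigma_y = 79.78 MPa


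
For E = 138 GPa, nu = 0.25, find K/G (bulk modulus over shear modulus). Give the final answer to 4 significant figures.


G = E / (2*(1+nu))
G = 138 / (2*(1+0.25)) = 55.2 GPa
K = E / (3*(1-2*nu))
K = 138 / (3*(1-2*0.25)) = 92 GPa
K/G = 92 / 55.2 = 1.667


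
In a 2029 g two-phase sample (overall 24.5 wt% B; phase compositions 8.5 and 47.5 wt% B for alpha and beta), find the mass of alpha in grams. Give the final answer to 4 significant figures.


f_alpha = (C_beta - C0) / (C_beta - C_alpha)
f_alpha = (47.5 - 24.5) / (47.5 - 8.5) = 0.589744
m_alpha = f_alpha * m_total = 0.589744 * 2029 = 1197 g


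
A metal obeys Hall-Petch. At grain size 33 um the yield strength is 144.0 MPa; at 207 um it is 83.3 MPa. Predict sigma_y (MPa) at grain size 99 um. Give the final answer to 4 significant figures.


sigma_y = sigma0 + k / sqrt(d)
1/sqrt(d1) = 1/sqrt(3.3e-05) = 174.078;  1/sqrt(d2) = 69.5048
k = (sigma1 - sigma2) / (1/sqrt(d1) - 1/sqrt(d2)) = (144.0 - 83.3) / (174.078 - 69.5048) = 0.580457 MPa*m^0.5
sigma0 = sigma1 - k/sqrt(d1) = 144.0 - 0.580457*174.078 = 42.9555 MPa
sigma_y(d3) = 42.9555 + 0.580457 / sqrt(9.9e-05) = 101.3 MPa


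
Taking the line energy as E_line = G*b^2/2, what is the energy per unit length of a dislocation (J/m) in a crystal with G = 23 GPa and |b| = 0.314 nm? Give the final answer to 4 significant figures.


E = G*b^2/2
b = 0.314 nm = 3.14e-10 m
G = 23 GPa = 2.3e+10 Pa
E = 0.5 * 2.3e+10 * (3.14e-10)^2
E = 1.134e-09 J/m


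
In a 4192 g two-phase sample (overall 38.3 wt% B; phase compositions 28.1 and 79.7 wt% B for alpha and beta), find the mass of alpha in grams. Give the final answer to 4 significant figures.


f_alpha = (C_beta - C0) / (C_beta - C_alpha)
f_alpha = (79.7 - 38.3) / (79.7 - 28.1) = 0.802326
m_alpha = f_alpha * m_total = 0.802326 * 4192 = 3363 g


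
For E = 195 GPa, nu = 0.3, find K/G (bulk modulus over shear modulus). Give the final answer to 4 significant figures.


G = E / (2*(1+nu))
G = 195 / (2*(1+0.3)) = 75 GPa
K = E / (3*(1-2*nu))
K = 195 / (3*(1-2*0.3)) = 162.5 GPa
K/G = 162.5 / 75 = 2.167


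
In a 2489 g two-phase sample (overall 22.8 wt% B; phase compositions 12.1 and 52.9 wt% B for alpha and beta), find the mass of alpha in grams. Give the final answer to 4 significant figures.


f_alpha = (C_beta - C0) / (C_beta - C_alpha)
f_alpha = (52.9 - 22.8) / (52.9 - 12.1) = 0.737745
m_alpha = f_alpha * m_total = 0.737745 * 2489 = 1836 g


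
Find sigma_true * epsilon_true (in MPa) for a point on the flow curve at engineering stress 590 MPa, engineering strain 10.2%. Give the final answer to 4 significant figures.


sigma_true = sigma_eng * (1 + epsilon_eng)
sigma_true = 590 * (1 + 0.102) = 650.18 MPa
epsilon_true = ln(1 + epsilon_eng)
epsilon_true = ln(1 + 0.102) = 0.0971267
sigma_true * epsilon_true = 650.18 * 0.0971267 = 63.15 MPa


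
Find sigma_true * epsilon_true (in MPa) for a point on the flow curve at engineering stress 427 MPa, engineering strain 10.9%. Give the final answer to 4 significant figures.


sigma_true = sigma_eng * (1 + epsilon_eng)
sigma_true = 427 * (1 + 0.109) = 473.543 MPa
epsilon_true = ln(1 + epsilon_eng)
epsilon_true = ln(1 + 0.109) = 0.103459
sigma_true * epsilon_true = 473.543 * 0.103459 = 48.99 MPa


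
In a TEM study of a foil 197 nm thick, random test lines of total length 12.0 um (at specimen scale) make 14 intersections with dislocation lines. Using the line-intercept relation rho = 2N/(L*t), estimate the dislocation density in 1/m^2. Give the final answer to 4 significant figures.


rho = 2N / (L * t)
L = 12.0 um = 1.2e-05 m, t = 197 nm = 1.97e-07 m
rho = 2 * 14 / (1.2e-05 * 1.97e-07)
rho = 1.184e+13 1/m^2


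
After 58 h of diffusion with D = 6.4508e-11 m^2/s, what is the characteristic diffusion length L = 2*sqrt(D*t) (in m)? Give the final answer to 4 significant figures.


t = 58 hr = 208800 s
Diffusion length = 2*sqrt(D*t)
= 2*sqrt(6.4508e-11 * 208800)
= 7.34e-03 m


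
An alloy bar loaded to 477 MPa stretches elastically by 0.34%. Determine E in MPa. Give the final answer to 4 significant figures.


E = sigma / epsilon
epsilon = 0.34% = 3.4e-03
E = 477 / 3.4e-03
E = 140300 MPa


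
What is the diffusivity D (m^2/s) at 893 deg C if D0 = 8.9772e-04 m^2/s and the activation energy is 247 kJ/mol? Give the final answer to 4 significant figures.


D = D0 * exp(-Qd / (R*T))
T = 1166.15 K
D = 8.9772e-04 * exp(-247e3 / (8.314 * 1166.15))
D = 7.745e-15 m^2/s
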